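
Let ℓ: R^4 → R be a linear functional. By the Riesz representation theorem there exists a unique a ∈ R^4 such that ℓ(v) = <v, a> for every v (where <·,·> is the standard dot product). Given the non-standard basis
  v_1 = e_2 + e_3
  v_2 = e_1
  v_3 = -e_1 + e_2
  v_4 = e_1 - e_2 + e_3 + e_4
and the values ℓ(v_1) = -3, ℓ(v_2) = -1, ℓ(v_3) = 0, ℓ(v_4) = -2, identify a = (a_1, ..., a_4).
a = (-1, -1, -2, 0)

Write a = (a_1, ..., a_4) in the standard basis. For each basis vector v_i, ℓ(v_i) = <v_i, a> is a linear equation in the a_j's. Collect the n equations into a matrix system V a = ℓ, where row i of V is v_i (expressed in the standard basis). Since V is invertible (lower-triangular with 1s on the diagonal, up to permutation), solve by back-substitution:
  V =
[[0, 1, 1, 0],
 [1, 0, 0, 0],
 [-1, 1, 0, 0],
 [1, -1, 1, 1]]
  V a = (-3, -1, 0, -2)
Solving gives a = (-1, -1, -2, 0).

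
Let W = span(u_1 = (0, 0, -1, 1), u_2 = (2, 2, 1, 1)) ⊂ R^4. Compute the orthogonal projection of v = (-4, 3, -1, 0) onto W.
proj_W(v) = (-3/5, -3/5, -4/5, 1/5)

Set up U = [u_1 | ... | u_2] ∈ R^(4×2). The projector onto W = col(U) is P = U (U^T U)^(-1) U^T.
Compute U^T U =
  [2, 0]
  [0, 10],
and U^T v = (1, -3).
Solve U^T U · c = U^T v for the coefficients: c = (1/2, -3/10). The projection is proj_W(v) = U c.
Check: (v - proj_W(v)) · u_1 = 0  (should be 0).
Check: (v - proj_W(v)) · u_2 = 0  (should be 0).
Result: proj_W(v) = (-3/5, -3/5, -4/5, 1/5).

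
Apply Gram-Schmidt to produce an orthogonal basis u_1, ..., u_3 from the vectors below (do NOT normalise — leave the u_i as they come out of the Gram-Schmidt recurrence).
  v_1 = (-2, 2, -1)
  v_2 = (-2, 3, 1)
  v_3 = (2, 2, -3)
Orthogonal basis:
  u_1 = (-2, 2, -1)
  u_2 = (0, 1, 2)
  u_3 = (8/3, 32/15, -16/15)

Apply the Gram-Schmidt recurrence
  u_1 = v_1
  u_i = v_i − Σ_{j<i} ((v_i · u_j) / (u_j · u_j)) · u_j.

Step by step this gives:
  u_1 = (-2, 2, -1)
  u_2 = (0, 1, 2)
  u_3 = (8/3, 32/15, -16/15)

Orthogonality check:
  u_2 · u_1 = 0 (should be 0)
  u_3 · u_1 = 0 (should be 0)
  u_3 · u_2 = 0 (should be 0)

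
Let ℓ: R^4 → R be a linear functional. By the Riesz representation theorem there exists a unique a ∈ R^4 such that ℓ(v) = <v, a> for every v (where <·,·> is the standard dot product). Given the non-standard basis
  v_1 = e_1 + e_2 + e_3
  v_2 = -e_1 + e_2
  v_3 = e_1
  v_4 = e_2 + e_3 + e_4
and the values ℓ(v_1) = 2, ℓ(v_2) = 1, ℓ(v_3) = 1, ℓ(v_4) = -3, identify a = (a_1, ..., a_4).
a = (1, 2, -1, -4)

Write a = (a_1, ..., a_4) in the standard basis. For each basis vector v_i, ℓ(v_i) = <v_i, a> is a linear equation in the a_j's. Collect the n equations into a matrix system V a = ℓ, where row i of V is v_i (expressed in the standard basis). Since V is invertible (lower-triangular with 1s on the diagonal, up to permutation), solve by back-substitution:
  V =
[[1, 1, 1, 0],
 [-1, 1, 0, 0],
 [1, 0, 0, 0],
 [0, 1, 1, 1]]
  V a = (2, 1, 1, -3)
Solving gives a = (1, 2, -1, -4).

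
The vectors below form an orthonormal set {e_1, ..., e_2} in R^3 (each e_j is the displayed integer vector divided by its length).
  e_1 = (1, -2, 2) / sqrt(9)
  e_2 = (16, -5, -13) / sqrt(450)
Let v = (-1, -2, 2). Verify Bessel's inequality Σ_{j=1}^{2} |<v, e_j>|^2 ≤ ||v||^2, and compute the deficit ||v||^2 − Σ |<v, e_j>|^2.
Σ |<v, e_j>|^2 = 193/25; ||v||^2 = 9; deficit = 32/25

Write each e_j = u_j / sqrt(<u_j, u_j>) where u_j is the displayed integer vector. Then <v, e_j> = <v, u_j> / sqrt(<u_j, u_j>), so |<v, e_j>|^2 = <v, u_j>^2 / <u_j, u_j>.
Coefficients: <v, e_1> = 7/sqrt(9), <v, e_2> = -32/sqrt(450).
Square and sum: Σ |<v, e_j>|^2 = 193/25.
Compute ||v||^2 = v·v = 9.
Deficit = 9 − 193/25 = 32/25 ≥ 0, confirming Bessel's inequality. (The deficit equals ||v − Σ <v,e_j> e_j||^2, the squared distance from v to span{e_j}.)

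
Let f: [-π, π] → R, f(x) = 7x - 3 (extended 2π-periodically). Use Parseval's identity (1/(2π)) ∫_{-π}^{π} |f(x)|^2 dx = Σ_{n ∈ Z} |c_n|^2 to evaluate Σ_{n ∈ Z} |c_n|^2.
Σ |c_n|^2 = 49π^2/3 + 9

Expand and integrate term by term over [-π, π]:
  ∫ (7x)^2 dx = 49·(2π^3/3); ∫ 2·7·(-3)·x dx = 0 (odd integrand); ∫ (-3)^2 dx = 9·2π.
So (1/(2π)) ∫_{-π}^{π} (7x - 3)^2 dx = 49π^2/3 + 9 = 49π^2/3 + 9.
Parseval ⇒ Σ |c_n|^2 = 49π^2/3 + 9.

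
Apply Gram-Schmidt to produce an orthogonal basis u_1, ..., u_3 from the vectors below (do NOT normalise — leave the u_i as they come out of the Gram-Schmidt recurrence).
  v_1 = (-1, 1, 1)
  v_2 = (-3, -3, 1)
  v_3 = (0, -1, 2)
Orthogonal basis:
  u_1 = (-1, 1, 1)
  u_2 = (-8/3, -10/3, 2/3)
  u_3 = (1, -1/2, 3/2)

Apply the Gram-Schmidt recurrence
  u_1 = v_1
  u_i = v_i − Σ_{j<i} ((v_i · u_j) / (u_j · u_j)) · u_j.

Step by step this gives:
  u_1 = (-1, 1, 1)
  u_2 = (-8/3, -10/3, 2/3)
  u_3 = (1, -1/2, 3/2)

Orthogonality check:
  u_2 · u_1 = 0 (should be 0)
  u_3 · u_1 = 0 (should be 0)
  u_3 · u_2 = 0 (should be 0)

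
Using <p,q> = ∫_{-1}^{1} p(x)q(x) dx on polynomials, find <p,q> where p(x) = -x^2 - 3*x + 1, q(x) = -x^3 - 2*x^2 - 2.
<p,q> = -2

Expand the product: p(x)·q(x) = x^5 + 5*x^4 + 5*x^3 + 6*x - 2.
∫_{-1}^{1} of each monomial x^k gives [2/(k+1) if k even, 0 if k odd]. Integrating term-by-term (or equivalently evaluating the antiderivative F(x) = x^6/6 + x^5 + 5*x^4/4 + 3*x^2 - 2*x at the endpoints):
  F(1) − F(−1) = 41/12 − (65/12) = -2.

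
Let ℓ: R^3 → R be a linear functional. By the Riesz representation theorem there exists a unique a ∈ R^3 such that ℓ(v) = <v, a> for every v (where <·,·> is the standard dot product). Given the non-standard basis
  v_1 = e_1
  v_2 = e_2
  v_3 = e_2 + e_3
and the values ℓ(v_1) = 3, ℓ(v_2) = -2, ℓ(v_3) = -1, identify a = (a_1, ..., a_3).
a = (3, -2, 1)

Write a = (a_1, ..., a_3) in the standard basis. For each basis vector v_i, ℓ(v_i) = <v_i, a> is a linear equation in the a_j's. Collect the n equations into a matrix system V a = ℓ, where row i of V is v_i (expressed in the standard basis). Since V is invertible (lower-triangular with 1s on the diagonal, up to permutation), solve by back-substitution:
  V =
[[1, 0, 0],
 [0, 1, 0],
 [0, 1, 1]]
  V a = (3, -2, -1)
Solving gives a = (3, -2, 1).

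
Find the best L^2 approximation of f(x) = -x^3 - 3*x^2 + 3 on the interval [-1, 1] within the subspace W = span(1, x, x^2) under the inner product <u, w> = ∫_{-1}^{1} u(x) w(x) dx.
g(x) = -3*x^2 - 3*x/5 + 3

The best approximation g ∈ W is the orthogonal projection of f onto W. Writing g = a_0 + a_1 x + a_2 x^2, the coefficients solve the normal equations G · a = b where
  G_{ij} = <φ_i, φ_j> and b_i = <f, φ_i>, with φ_0 = 1, φ_1 = x, φ_2 = x^2.
G =
  [2, 0, 2/3]
  [0, 2/3, 0]
  [2/3, 0, 2/5],
b = (4, -2/5, 4/5).
Solving gives a_0 = 3, a_1 = -3/5, a_2 = -3, so
  g(x) = -3*x^2 - 3*x/5 + 3.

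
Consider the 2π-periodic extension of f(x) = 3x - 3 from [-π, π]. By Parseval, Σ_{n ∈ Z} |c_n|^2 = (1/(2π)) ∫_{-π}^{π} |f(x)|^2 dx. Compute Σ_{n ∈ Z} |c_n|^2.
Σ |c_n|^2 = 3π^2 + 9

Expand and integrate term by term over [-π, π]:
  ∫ (3x)^2 dx = 9·(2π^3/3); ∫ 2·3·(-3)·x dx = 0 (odd integrand); ∫ (-3)^2 dx = 9·2π.
So (1/(2π)) ∫_{-π}^{π} (3x - 3)^2 dx = 9π^2/3 + 9 = 3π^2 + 9.
Parseval ⇒ Σ |c_n|^2 = 3π^2 + 9.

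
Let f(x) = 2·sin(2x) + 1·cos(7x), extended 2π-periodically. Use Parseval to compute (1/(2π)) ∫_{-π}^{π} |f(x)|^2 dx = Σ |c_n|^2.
Σ |c_n|^2 = 5/2

Expand |f|^2 and use orthogonality of {sin(nx), cos(mx)} on [-π, π]:
  ∫_{-π}^{π} sin(nx)^2 dx = π, ∫ cos(mx)^2 dx = π, and cross terms integrate to 0.
So ∫_{-π}^{π} f(x)^2 dx = 2^2 · π + 1^2 · π = (4 + 1)π.
Divide by 2π: (4 + 1)/2 = 5/2.
By Parseval, this equals Σ |c_n|^2.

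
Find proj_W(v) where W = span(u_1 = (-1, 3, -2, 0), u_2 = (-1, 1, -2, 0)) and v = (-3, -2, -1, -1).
proj_W(v) = (-1, -2, -2, 0)

Set up U = [u_1 | ... | u_2] ∈ R^(4×2). The projector onto W = col(U) is P = U (U^T U)^(-1) U^T.
Compute U^T U =
  [14, 8]
  [8, 6],
and U^T v = (-1, 3).
Solve U^T U · c = U^T v for the coefficients: c = (-3/2, 5/2). The projection is proj_W(v) = U c.
Check: (v - proj_W(v)) · u_1 = 0  (should be 0).
Check: (v - proj_W(v)) · u_2 = 0  (should be 0).
Result: proj_W(v) = (-1, -2, -2, 0).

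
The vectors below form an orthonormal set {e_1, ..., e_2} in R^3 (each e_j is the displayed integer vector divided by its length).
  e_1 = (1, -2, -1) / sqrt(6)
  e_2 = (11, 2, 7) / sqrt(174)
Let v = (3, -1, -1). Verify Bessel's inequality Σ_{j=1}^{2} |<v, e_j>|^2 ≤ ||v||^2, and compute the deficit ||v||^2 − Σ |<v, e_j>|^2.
Σ |<v, e_j>|^2 = 270/29; ||v||^2 = 11; deficit = 49/29

Write each e_j = u_j / sqrt(<u_j, u_j>) where u_j is the displayed integer vector. Then <v, e_j> = <v, u_j> / sqrt(<u_j, u_j>), so |<v, e_j>|^2 = <v, u_j>^2 / <u_j, u_j>.
Coefficients: <v, e_1> = 6/sqrt(6), <v, e_2> = 24/sqrt(174).
Square and sum: Σ |<v, e_j>|^2 = 270/29.
Compute ||v||^2 = v·v = 11.
Deficit = 11 − 270/29 = 49/29 ≥ 0, confirming Bessel's inequality. (The deficit equals ||v − Σ <v,e_j> e_j||^2, the squared distance from v to span{e_j}.)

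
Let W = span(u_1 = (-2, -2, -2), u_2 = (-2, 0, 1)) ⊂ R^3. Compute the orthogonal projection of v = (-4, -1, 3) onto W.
proj_W(v) = (-61/14, 1/14, 16/7)

Set up U = [u_1 | ... | u_2] ∈ R^(3×2). The projector onto W = col(U) is P = U (U^T U)^(-1) U^T.
Compute U^T U =
  [12, 2]
  [2, 5],
and U^T v = (4, 11).
Solve U^T U · c = U^T v for the coefficients: c = (-1/28, 31/14). The projection is proj_W(v) = U c.
Check: (v - proj_W(v)) · u_1 = 0  (should be 0).
Check: (v - proj_W(v)) · u_2 = 0  (should be 0).
Result: proj_W(v) = (-61/14, 1/14, 16/7).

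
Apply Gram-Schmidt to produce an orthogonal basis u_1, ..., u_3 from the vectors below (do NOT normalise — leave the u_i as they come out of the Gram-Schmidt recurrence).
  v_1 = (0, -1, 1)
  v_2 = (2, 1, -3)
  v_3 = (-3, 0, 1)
Orthogonal basis:
  u_1 = (0, -1, 1)
  u_2 = (2, -1, -1)
  u_3 = (-2/3, -2/3, -2/3)

Apply the Gram-Schmidt recurrence
  u_1 = v_1
  u_i = v_i − Σ_{j<i} ((v_i · u_j) / (u_j · u_j)) · u_j.

Step by step this gives:
  u_1 = (0, -1, 1)
  u_2 = (2, -1, -1)
  u_3 = (-2/3, -2/3, -2/3)

Orthogonality check:
  u_2 · u_1 = 0 (should be 0)
  u_3 · u_1 = 0 (should be 0)
  u_3 · u_2 = 0 (should be 0)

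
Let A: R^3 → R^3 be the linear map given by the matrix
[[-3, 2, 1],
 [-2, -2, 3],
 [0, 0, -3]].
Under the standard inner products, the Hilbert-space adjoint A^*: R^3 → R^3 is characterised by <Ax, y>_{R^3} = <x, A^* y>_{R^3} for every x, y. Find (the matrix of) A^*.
A^* = A^T =
[[-3, -2, 0],
 [2, -2, 0],
 [1, 3, -3]]

For real matrices with standard dot products, the defining identity <Ax, y> = <x, A^* y> gives (Ax)^T y = x^T (A^*) y, i.e. x^T A^T y = x^T (A^*) y. Since this holds for all x, y, we must have A^* = A^T. Therefore
A^* =
[[-3, -2, 0],
 [2, -2, 0],
 [1, 3, -3]].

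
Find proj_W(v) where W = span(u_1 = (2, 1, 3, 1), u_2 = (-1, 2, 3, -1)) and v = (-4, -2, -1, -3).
proj_W(v) = (-608/161, 16/161, -48/23, -16/7)

Set up U = [u_1 | ... | u_2] ∈ R^(4×2). The projector onto W = col(U) is P = U (U^T U)^(-1) U^T.
Compute U^T U =
  [15, 8]
  [8, 15],
and U^T v = (-16, 0).
Solve U^T U · c = U^T v for the coefficients: c = (-240/161, 128/161). The projection is proj_W(v) = U c.
Check: (v - proj_W(v)) · u_1 = 0  (should be 0).
Check: (v - proj_W(v)) · u_2 = 0  (should be 0).
Result: proj_W(v) = (-608/161, 16/161, -48/23, -16/7).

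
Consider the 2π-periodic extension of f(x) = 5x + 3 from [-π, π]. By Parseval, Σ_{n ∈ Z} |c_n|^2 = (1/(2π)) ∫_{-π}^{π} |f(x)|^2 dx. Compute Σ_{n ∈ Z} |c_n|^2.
Σ |c_n|^2 = 25π^2/3 + 9

Expand and integrate term by term over [-π, π]:
  ∫ (5x)^2 dx = 25·(2π^3/3); ∫ 2·5·(3)·x dx = 0 (odd integrand); ∫ 3^2 dx = 9·2π.
So (1/(2π)) ∫_{-π}^{π} (5x + 3)^2 dx = 25π^2/3 + 9 = 25π^2/3 + 9.
Parseval ⇒ Σ |c_n|^2 = 25π^2/3 + 9.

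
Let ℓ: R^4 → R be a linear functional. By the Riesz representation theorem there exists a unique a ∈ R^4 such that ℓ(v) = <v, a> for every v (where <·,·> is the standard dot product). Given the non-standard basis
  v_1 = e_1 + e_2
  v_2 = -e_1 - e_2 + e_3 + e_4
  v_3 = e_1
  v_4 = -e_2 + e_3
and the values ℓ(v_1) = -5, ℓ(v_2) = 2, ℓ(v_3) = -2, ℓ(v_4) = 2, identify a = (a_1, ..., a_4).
a = (-2, -3, -1, -2)

Write a = (a_1, ..., a_4) in the standard basis. For each basis vector v_i, ℓ(v_i) = <v_i, a> is a linear equation in the a_j's. Collect the n equations into a matrix system V a = ℓ, where row i of V is v_i (expressed in the standard basis). Since V is invertible (lower-triangular with 1s on the diagonal, up to permutation), solve by back-substitution:
  V =
[[1, 1, 0, 0],
 [-1, -1, 1, 1],
 [1, 0, 0, 0],
 [0, -1, 1, 0]]
  V a = (-5, 2, -2, 2)
Solving gives a = (-2, -3, -1, -2).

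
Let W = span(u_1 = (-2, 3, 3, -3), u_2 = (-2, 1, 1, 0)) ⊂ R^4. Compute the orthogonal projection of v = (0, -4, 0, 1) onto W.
proj_W(v) = (24/43, -62/43, -62/43, 75/43)

Set up U = [u_1 | ... | u_2] ∈ R^(4×2). The projector onto W = col(U) is P = U (U^T U)^(-1) U^T.
Compute U^T U =
  [31, 10]
  [10, 6],
and U^T v = (-15, -4).
Solve U^T U · c = U^T v for the coefficients: c = (-25/43, 13/43). The projection is proj_W(v) = U c.
Check: (v - proj_W(v)) · u_1 = 0  (should be 0).
Check: (v - proj_W(v)) · u_2 = 0  (should be 0).
Result: proj_W(v) = (24/43, -62/43, -62/43, 75/43).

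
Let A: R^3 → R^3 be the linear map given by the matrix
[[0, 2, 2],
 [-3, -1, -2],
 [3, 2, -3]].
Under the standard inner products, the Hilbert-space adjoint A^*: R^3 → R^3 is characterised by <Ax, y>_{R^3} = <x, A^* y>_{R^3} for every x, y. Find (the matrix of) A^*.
A^* = A^T =
[[0, -3, 3],
 [2, -1, 2],
 [2, -2, -3]]

For real matrices with standard dot products, the defining identity <Ax, y> = <x, A^* y> gives (Ax)^T y = x^T (A^*) y, i.e. x^T A^T y = x^T (A^*) y. Since this holds for all x, y, we must have A^* = A^T. Therefore
A^* =
[[0, -3, 3],
 [2, -1, 2],
 [2, -2, -3]].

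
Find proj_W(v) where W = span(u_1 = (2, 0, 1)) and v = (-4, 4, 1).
proj_W(v) = (-14/5, 0, -7/5)

Set up U = [u_1 | ... | u_1] ∈ R^(3×1). The projector onto W = col(U) is P = U (U^T U)^(-1) U^T.
Compute U^T U =
  [5],
and U^T v = (-7).
Solve U^T U · c = U^T v for the coefficients: c = (-7/5). The projection is proj_W(v) = U c.
Check: (v - proj_W(v)) · u_1 = 0  (should be 0).
Result: proj_W(v) = (-14/5, 0, -7/5).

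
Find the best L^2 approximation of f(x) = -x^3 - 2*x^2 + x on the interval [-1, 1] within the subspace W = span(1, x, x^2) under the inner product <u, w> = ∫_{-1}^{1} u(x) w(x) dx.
g(x) = -2*x^2 + 2*x/5

The best approximation g ∈ W is the orthogonal projection of f onto W. Writing g = a_0 + a_1 x + a_2 x^2, the coefficients solve the normal equations G · a = b where
  G_{ij} = <φ_i, φ_j> and b_i = <f, φ_i>, with φ_0 = 1, φ_1 = x, φ_2 = x^2.
G =
  [2, 0, 2/3]
  [0, 2/3, 0]
  [2/3, 0, 2/5],
b = (-4/3, 4/15, -4/5).
Solving gives a_0 = 0, a_1 = 2/5, a_2 = -2, so
  g(x) = -2*x^2 + 2*x/5.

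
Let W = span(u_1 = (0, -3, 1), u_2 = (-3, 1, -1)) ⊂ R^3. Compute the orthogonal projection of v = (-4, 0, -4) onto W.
proj_W(v) = (-216/47, 42/47, -62/47)

Set up U = [u_1 | ... | u_2] ∈ R^(3×2). The projector onto W = col(U) is P = U (U^T U)^(-1) U^T.
Compute U^T U =
  [10, -4]
  [-4, 11],
and U^T v = (-4, 16).
Solve U^T U · c = U^T v for the coefficients: c = (10/47, 72/47). The projection is proj_W(v) = U c.
Check: (v - proj_W(v)) · u_1 = 0  (should be 0).
Check: (v - proj_W(v)) · u_2 = 0  (should be 0).
Result: proj_W(v) = (-216/47, 42/47, -62/47).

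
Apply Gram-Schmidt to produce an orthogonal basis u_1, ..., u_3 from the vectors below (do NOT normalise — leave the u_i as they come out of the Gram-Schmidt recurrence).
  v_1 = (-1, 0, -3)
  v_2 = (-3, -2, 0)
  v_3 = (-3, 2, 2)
Orthogonal basis:
  u_1 = (-1, 0, -3)
  u_2 = (-27/10, -2, 9/10)
  u_3 = (-240/121, 360/121, 80/121)

Apply the Gram-Schmidt recurrence
  u_1 = v_1
  u_i = v_i − Σ_{j<i} ((v_i · u_j) / (u_j · u_j)) · u_j.

Step by step this gives:
  u_1 = (-1, 0, -3)
  u_2 = (-27/10, -2, 9/10)
  u_3 = (-240/121, 360/121, 80/121)

Orthogonality check:
  u_2 · u_1 = 0 (should be 0)
  u_3 · u_1 = 0 (should be 0)
  u_3 · u_2 = 0 (should be 0)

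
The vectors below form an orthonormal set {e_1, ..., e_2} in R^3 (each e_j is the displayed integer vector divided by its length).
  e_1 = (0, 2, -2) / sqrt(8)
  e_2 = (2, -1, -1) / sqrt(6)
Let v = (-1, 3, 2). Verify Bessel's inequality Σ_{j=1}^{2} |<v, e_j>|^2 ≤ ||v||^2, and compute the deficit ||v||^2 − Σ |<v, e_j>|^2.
Σ |<v, e_j>|^2 = 26/3; ||v||^2 = 14; deficit = 16/3

Write each e_j = u_j / sqrt(<u_j, u_j>) where u_j is the displayed integer vector. Then <v, e_j> = <v, u_j> / sqrt(<u_j, u_j>), so |<v, e_j>|^2 = <v, u_j>^2 / <u_j, u_j>.
Coefficients: <v, e_1> = 2/sqrt(8), <v, e_2> = -7/sqrt(6).
Square and sum: Σ |<v, e_j>|^2 = 26/3.
Compute ||v||^2 = v·v = 14.
Deficit = 14 − 26/3 = 16/3 ≥ 0, confirming Bessel's inequality. (The deficit equals ||v − Σ <v,e_j> e_j||^2, the squared distance from v to span{e_j}.)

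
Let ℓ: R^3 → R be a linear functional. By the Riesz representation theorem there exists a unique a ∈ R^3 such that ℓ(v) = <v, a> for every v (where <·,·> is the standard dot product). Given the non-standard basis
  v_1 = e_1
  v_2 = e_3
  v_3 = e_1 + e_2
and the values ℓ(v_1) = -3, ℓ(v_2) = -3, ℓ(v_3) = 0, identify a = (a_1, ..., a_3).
a = (-3, 3, -3)

Write a = (a_1, ..., a_3) in the standard basis. For each basis vector v_i, ℓ(v_i) = <v_i, a> is a linear equation in the a_j's. Collect the n equations into a matrix system V a = ℓ, where row i of V is v_i (expressed in the standard basis). Since V is invertible (lower-triangular with 1s on the diagonal, up to permutation), solve by back-substitution:
  V =
[[1, 0, 0],
 [0, 0, 1],
 [1, 1, 0]]
  V a = (-3, -3, 0)
Solving gives a = (-3, 3, -3).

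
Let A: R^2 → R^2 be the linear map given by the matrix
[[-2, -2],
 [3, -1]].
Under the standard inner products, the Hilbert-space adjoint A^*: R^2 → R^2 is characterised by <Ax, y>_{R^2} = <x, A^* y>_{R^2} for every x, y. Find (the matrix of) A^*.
A^* = A^T =
[[-2, 3],
 [-2, -1]]

For real matrices with standard dot products, the defining identity <Ax, y> = <x, A^* y> gives (Ax)^T y = x^T (A^*) y, i.e. x^T A^T y = x^T (A^*) y. Since this holds for all x, y, we must have A^* = A^T. Therefore
A^* =
[[-2, 3],
 [-2, -1]].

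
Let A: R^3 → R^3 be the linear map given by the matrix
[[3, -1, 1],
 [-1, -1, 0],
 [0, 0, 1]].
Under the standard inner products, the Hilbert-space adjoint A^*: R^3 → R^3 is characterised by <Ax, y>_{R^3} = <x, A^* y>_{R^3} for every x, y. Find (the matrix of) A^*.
A^* = A^T =
[[3, -1, 0],
 [-1, -1, 0],
 [1, 0, 1]]

For real matrices with standard dot products, the defining identity <Ax, y> = <x, A^* y> gives (Ax)^T y = x^T (A^*) y, i.e. x^T A^T y = x^T (A^*) y. Since this holds for all x, y, we must have A^* = A^T. Therefore
A^* =
[[3, -1, 0],
 [-1, -1, 0],
 [1, 0, 1]].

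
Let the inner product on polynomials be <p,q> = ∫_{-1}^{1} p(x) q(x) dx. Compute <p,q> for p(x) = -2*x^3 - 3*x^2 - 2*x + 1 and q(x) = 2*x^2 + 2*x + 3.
<p,q> = -16/3

Expand the product: p(x)·q(x) = -4*x^5 - 10*x^4 - 16*x^3 - 11*x^2 - 4*x + 3.
∫_{-1}^{1} of each monomial x^k gives [2/(k+1) if k even, 0 if k odd]. Integrating term-by-term (or equivalently evaluating the antiderivative F(x) = -2*x^6/3 - 2*x^5 - 4*x^4 - 11*x^3/3 - 2*x^2 + 3*x at the endpoints):
  F(1) − F(−1) = -28/3 − (-4) = -16/3.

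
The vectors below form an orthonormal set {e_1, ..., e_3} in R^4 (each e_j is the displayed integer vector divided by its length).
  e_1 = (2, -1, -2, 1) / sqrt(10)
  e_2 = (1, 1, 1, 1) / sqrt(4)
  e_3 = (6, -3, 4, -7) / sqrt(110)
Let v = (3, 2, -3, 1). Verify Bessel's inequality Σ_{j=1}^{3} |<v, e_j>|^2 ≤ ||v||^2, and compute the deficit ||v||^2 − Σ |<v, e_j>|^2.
Σ |<v, e_j>|^2 = 651/44; ||v||^2 = 23; deficit = 361/44

Write each e_j = u_j / sqrt(<u_j, u_j>) where u_j is the displayed integer vector. Then <v, e_j> = <v, u_j> / sqrt(<u_j, u_j>), so |<v, e_j>|^2 = <v, u_j>^2 / <u_j, u_j>.
Coefficients: <v, e_1> = 11/sqrt(10), <v, e_2> = 3/sqrt(4), <v, e_3> = -7/sqrt(110).
Square and sum: Σ |<v, e_j>|^2 = 651/44.
Compute ||v||^2 = v·v = 23.
Deficit = 23 − 651/44 = 361/44 ≥ 0, confirming Bessel's inequality. (The deficit equals ||v − Σ <v,e_j> e_j||^2, the squared distance from v to span{e_j}.)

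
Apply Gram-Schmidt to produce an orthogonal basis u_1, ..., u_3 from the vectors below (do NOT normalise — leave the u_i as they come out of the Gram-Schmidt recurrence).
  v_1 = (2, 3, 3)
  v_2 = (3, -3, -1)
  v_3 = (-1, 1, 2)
Orthogonal basis:
  u_1 = (2, 3, 3)
  u_2 = (39/11, -24/11, -2/11)
  u_3 = (-75/191, -275/382, 375/382)

Apply the Gram-Schmidt recurrence
  u_1 = v_1
  u_i = v_i − Σ_{j<i} ((v_i · u_j) / (u_j · u_j)) · u_j.

Step by step this gives:
  u_1 = (2, 3, 3)
  u_2 = (39/11, -24/11, -2/11)
  u_3 = (-75/191, -275/382, 375/382)

Orthogonality check:
  u_2 · u_1 = 0 (should be 0)
  u_3 · u_1 = 0 (should be 0)
  u_3 · u_2 = 0 (should be 0)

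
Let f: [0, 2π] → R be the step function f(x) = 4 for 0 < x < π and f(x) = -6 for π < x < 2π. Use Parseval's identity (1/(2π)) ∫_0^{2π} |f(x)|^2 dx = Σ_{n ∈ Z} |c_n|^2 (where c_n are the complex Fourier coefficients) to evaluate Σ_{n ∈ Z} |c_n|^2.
Σ |c_n|^2 = 26

Parseval equates the L^2 energy of f (normalised by 1/(2π)) with the ℓ^2 sum of its Fourier coefficients: (1/(2π)) ∫_0^{2π} |f|^2 = Σ |c_n|^2.
Compute the left side: (1/(2π)) [∫_0^π 4^2 dx + ∫_π^{2π} (-6)^2 dx] = (1/(2π)) · (16π + 36π) = (16 + 36)/2 = 26.
So Σ_{n ∈ Z} |c_n|^2 = 26.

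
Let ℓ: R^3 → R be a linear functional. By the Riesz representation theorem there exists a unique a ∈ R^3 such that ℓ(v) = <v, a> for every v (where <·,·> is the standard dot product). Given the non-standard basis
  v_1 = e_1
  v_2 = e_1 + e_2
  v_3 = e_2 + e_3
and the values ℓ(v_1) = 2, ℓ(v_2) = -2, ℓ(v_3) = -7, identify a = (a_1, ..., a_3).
a = (2, -4, -3)

Write a = (a_1, ..., a_3) in the standard basis. For each basis vector v_i, ℓ(v_i) = <v_i, a> is a linear equation in the a_j's. Collect the n equations into a matrix system V a = ℓ, where row i of V is v_i (expressed in the standard basis). Since V is invertible (lower-triangular with 1s on the diagonal, up to permutation), solve by back-substitution:
  V =
[[1, 0, 0],
 [1, 1, 0],
 [0, 1, 1]]
  V a = (2, -2, -7)
Solving gives a = (2, -4, -3).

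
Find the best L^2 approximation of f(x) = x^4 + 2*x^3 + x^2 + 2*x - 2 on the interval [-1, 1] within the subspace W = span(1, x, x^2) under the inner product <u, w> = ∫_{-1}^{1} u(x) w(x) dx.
g(x) = 13*x^2/7 + 16*x/5 - 73/35

The best approximation g ∈ W is the orthogonal projection of f onto W. Writing g = a_0 + a_1 x + a_2 x^2, the coefficients solve the normal equations G · a = b where
  G_{ij} = <φ_i, φ_j> and b_i = <f, φ_i>, with φ_0 = 1, φ_1 = x, φ_2 = x^2.
G =
  [2, 0, 2/3]
  [0, 2/3, 0]
  [2/3, 0, 2/5],
b = (-44/15, 32/15, -68/105).
Solving gives a_0 = -73/35, a_1 = 16/5, a_2 = 13/7, so
  g(x) = 13*x^2/7 + 16*x/5 - 73/35.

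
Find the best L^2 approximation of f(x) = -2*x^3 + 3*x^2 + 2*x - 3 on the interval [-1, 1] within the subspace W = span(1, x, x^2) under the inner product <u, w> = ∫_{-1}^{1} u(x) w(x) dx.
g(x) = 3*x^2 + 4*x/5 - 3

The best approximation g ∈ W is the orthogonal projection of f onto W. Writing g = a_0 + a_1 x + a_2 x^2, the coefficients solve the normal equations G · a = b where
  G_{ij} = <φ_i, φ_j> and b_i = <f, φ_i>, with φ_0 = 1, φ_1 = x, φ_2 = x^2.
G =
  [2, 0, 2/3]
  [0, 2/3, 0]
  [2/3, 0, 2/5],
b = (-4, 8/15, -4/5).
Solving gives a_0 = -3, a_1 = 4/5, a_2 = 3, so
  g(x) = 3*x^2 + 4*x/5 - 3.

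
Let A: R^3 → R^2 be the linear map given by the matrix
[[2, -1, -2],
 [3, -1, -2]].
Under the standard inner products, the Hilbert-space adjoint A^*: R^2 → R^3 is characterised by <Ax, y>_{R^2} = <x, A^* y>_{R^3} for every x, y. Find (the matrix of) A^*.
A^* = A^T =
[[2, 3],
 [-1, -1],
 [-2, -2]]

For real matrices with standard dot products, the defining identity <Ax, y> = <x, A^* y> gives (Ax)^T y = x^T (A^*) y, i.e. x^T A^T y = x^T (A^*) y. Since this holds for all x, y, we must have A^* = A^T. Therefore
A^* =
[[2, 3],
 [-1, -1],
 [-2, -2]].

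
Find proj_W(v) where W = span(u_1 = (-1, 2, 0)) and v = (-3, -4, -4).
proj_W(v) = (1, -2, 0)

Set up U = [u_1 | ... | u_1] ∈ R^(3×1). The projector onto W = col(U) is P = U (U^T U)^(-1) U^T.
Compute U^T U =
  [5],
and U^T v = (-5).
Solve U^T U · c = U^T v for the coefficients: c = (-1). The projection is proj_W(v) = U c.
Check: (v - proj_W(v)) · u_1 = 0  (should be 0).
Result: proj_W(v) = (1, -2, 0).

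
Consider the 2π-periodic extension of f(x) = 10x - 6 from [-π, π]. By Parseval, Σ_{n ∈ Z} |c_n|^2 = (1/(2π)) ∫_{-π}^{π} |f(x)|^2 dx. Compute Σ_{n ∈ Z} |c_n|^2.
Σ |c_n|^2 = 100π^2/3 + 36

Expand and integrate term by term over [-π, π]:
  ∫ (10x)^2 dx = 100·(2π^3/3); ∫ 2·10·(-6)·x dx = 0 (odd integrand); ∫ (-6)^2 dx = 36·2π.
So (1/(2π)) ∫_{-π}^{π} (10x - 6)^2 dx = 100π^2/3 + 36 = 100π^2/3 + 36.
Parseval ⇒ Σ |c_n|^2 = 100π^2/3 + 36.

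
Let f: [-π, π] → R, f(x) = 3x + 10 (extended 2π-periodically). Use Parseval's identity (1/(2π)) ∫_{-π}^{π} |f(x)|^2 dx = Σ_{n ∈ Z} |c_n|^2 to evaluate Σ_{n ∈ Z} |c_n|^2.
Σ |c_n|^2 = 3π^2 + 100

Expand and integrate term by term over [-π, π]:
  ∫ (3x)^2 dx = 9·(2π^3/3); ∫ 2·3·(10)·x dx = 0 (odd integrand); ∫ 10^2 dx = 100·2π.
So (1/(2π)) ∫_{-π}^{π} (3x + 10)^2 dx = 9π^2/3 + 100 = 3π^2 + 100.
Parseval ⇒ Σ |c_n|^2 = 3π^2 + 100.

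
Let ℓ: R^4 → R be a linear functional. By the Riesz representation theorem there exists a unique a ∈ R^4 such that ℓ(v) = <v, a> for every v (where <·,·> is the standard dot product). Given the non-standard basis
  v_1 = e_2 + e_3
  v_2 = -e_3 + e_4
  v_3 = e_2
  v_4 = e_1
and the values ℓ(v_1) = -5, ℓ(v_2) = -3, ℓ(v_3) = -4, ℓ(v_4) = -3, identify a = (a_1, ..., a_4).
a = (-3, -4, -1, -4)

Write a = (a_1, ..., a_4) in the standard basis. For each basis vector v_i, ℓ(v_i) = <v_i, a> is a linear equation in the a_j's. Collect the n equations into a matrix system V a = ℓ, where row i of V is v_i (expressed in the standard basis). Since V is invertible (lower-triangular with 1s on the diagonal, up to permutation), solve by back-substitution:
  V =
[[0, 1, 1, 0],
 [0, 0, -1, 1],
 [0, 1, 0, 0],
 [1, 0, 0, 0]]
  V a = (-5, -3, -4, -3)
Solving gives a = (-3, -4, -1, -4).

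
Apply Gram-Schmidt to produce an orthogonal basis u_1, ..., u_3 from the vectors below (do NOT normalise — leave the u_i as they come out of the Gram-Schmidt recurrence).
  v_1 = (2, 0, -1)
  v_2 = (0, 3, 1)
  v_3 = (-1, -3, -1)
Orthogonal basis:
  u_1 = (2, 0, -1)
  u_2 = (2/5, 3, 4/5)
  u_3 = (-9/49, 6/49, -18/49)

Apply the Gram-Schmidt recurrence
  u_1 = v_1
  u_i = v_i − Σ_{j<i} ((v_i · u_j) / (u_j · u_j)) · u_j.

Step by step this gives:
  u_1 = (2, 0, -1)
  u_2 = (2/5, 3, 4/5)
  u_3 = (-9/49, 6/49, -18/49)

Orthogonality check:
  u_2 · u_1 = 0 (should be 0)
  u_3 · u_1 = 0 (should be 0)
  u_3 · u_2 = 0 (should be 0)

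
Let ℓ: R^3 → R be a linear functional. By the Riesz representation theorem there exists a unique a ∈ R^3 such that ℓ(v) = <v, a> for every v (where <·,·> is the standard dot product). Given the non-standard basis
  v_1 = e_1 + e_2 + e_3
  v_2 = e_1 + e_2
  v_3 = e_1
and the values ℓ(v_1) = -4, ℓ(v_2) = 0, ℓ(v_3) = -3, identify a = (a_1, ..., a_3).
a = (-3, 3, -4)

Write a = (a_1, ..., a_3) in the standard basis. For each basis vector v_i, ℓ(v_i) = <v_i, a> is a linear equation in the a_j's. Collect the n equations into a matrix system V a = ℓ, where row i of V is v_i (expressed in the standard basis). Since V is invertible (lower-triangular with 1s on the diagonal, up to permutation), solve by back-substitution:
  V =
[[1, 1, 1],
 [1, 1, 0],
 [1, 0, 0]]
  V a = (-4, 0, -3)
Solving gives a = (-3, 3, -4).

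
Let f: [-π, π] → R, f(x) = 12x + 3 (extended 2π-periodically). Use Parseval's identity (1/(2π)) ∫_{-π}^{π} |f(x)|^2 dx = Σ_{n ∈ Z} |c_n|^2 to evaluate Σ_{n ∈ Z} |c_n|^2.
Σ |c_n|^2 = 48π^2 + 9

Expand and integrate term by term over [-π, π]:
  ∫ (12x)^2 dx = 144·(2π^3/3); ∫ 2·12·(3)·x dx = 0 (odd integrand); ∫ 3^2 dx = 9·2π.
So (1/(2π)) ∫_{-π}^{π} (12x + 3)^2 dx = 144π^2/3 + 9 = 48π^2 + 9.
Parseval ⇒ Σ |c_n|^2 = 48π^2 + 9.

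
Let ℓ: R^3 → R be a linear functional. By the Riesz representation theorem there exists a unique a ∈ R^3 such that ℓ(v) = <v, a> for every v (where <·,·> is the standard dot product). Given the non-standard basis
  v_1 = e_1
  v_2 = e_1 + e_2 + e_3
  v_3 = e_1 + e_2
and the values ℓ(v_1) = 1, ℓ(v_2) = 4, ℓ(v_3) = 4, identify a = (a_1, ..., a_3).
a = (1, 3, 0)

Write a = (a_1, ..., a_3) in the standard basis. For each basis vector v_i, ℓ(v_i) = <v_i, a> is a linear equation in the a_j's. Collect the n equations into a matrix system V a = ℓ, where row i of V is v_i (expressed in the standard basis). Since V is invertible (lower-triangular with 1s on the diagonal, up to permutation), solve by back-substitution:
  V =
[[1, 0, 0],
 [1, 1, 1],
 [1, 1, 0]]
  V a = (1, 4, 4)
Solving gives a = (1, 3, 0).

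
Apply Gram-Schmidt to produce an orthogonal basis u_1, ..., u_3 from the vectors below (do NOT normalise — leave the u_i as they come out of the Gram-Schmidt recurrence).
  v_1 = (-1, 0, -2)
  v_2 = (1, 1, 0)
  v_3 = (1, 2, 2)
Orthogonal basis:
  u_1 = (-1, 0, -2)
  u_2 = (4/5, 1, -2/5)
  u_3 = (-8/9, 8/9, 4/9)

Apply the Gram-Schmidt recurrence
  u_1 = v_1
  u_i = v_i − Σ_{j<i} ((v_i · u_j) / (u_j · u_j)) · u_j.

Step by step this gives:
  u_1 = (-1, 0, -2)
  u_2 = (4/5, 1, -2/5)
  u_3 = (-8/9, 8/9, 4/9)

Orthogonality check:
  u_2 · u_1 = 0 (should be 0)
  u_3 · u_1 = 0 (should be 0)
  u_3 · u_2 = 0 (should be 0)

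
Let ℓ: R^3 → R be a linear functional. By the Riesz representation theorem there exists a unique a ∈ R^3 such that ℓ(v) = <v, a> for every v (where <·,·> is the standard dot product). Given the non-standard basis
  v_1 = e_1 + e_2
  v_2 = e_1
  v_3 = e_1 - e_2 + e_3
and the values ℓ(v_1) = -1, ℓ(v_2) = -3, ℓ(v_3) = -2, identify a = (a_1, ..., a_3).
a = (-3, 2, 3)

Write a = (a_1, ..., a_3) in the standard basis. For each basis vector v_i, ℓ(v_i) = <v_i, a> is a linear equation in the a_j's. Collect the n equations into a matrix system V a = ℓ, where row i of V is v_i (expressed in the standard basis). Since V is invertible (lower-triangular with 1s on the diagonal, up to permutation), solve by back-substitution:
  V =
[[1, 1, 0],
 [1, 0, 0],
 [1, -1, 1]]
  V a = (-1, -3, -2)
Solving gives a = (-3, 2, 3).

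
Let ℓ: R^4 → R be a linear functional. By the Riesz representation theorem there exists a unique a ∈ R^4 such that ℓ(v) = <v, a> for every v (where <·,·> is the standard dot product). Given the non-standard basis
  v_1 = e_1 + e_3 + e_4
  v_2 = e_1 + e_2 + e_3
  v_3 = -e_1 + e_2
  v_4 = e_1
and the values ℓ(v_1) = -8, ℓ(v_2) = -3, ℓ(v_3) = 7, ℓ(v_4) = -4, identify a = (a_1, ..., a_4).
a = (-4, 3, -2, -2)

Write a = (a_1, ..., a_4) in the standard basis. For each basis vector v_i, ℓ(v_i) = <v_i, a> is a linear equation in the a_j's. Collect the n equations into a matrix system V a = ℓ, where row i of V is v_i (expressed in the standard basis). Since V is invertible (lower-triangular with 1s on the diagonal, up to permutation), solve by back-substitution:
  V =
[[1, 0, 1, 1],
 [1, 1, 1, 0],
 [-1, 1, 0, 0],
 [1, 0, 0, 0]]
  V a = (-8, -3, 7, -4)
Solving gives a = (-4, 3, -2, -2).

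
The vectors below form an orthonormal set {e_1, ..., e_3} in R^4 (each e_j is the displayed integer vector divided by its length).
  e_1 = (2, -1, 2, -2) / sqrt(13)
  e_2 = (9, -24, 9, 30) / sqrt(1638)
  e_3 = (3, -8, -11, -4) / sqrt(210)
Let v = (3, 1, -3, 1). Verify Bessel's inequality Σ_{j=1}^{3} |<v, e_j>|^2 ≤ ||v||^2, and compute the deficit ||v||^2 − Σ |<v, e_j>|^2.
Σ |<v, e_j>|^2 = 5; ||v||^2 = 20; deficit = 15

Write each e_j = u_j / sqrt(<u_j, u_j>) where u_j is the displayed integer vector. Then <v, e_j> = <v, u_j> / sqrt(<u_j, u_j>), so |<v, e_j>|^2 = <v, u_j>^2 / <u_j, u_j>.
Coefficients: <v, e_1> = -3/sqrt(13), <v, e_2> = 6/sqrt(1638), <v, e_3> = 30/sqrt(210).
Square and sum: Σ |<v, e_j>|^2 = 5.
Compute ||v||^2 = v·v = 20.
Deficit = 20 − 5 = 15 ≥ 0, confirming Bessel's inequality. (The deficit equals ||v − Σ <v,e_j> e_j||^2, the squared distance from v to span{e_j}.)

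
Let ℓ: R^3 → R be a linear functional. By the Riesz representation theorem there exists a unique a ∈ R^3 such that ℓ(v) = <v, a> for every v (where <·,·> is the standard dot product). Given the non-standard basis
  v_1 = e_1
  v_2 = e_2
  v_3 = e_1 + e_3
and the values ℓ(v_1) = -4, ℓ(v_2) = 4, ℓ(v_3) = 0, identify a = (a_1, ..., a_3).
a = (-4, 4, 4)

Write a = (a_1, ..., a_3) in the standard basis. For each basis vector v_i, ℓ(v_i) = <v_i, a> is a linear equation in the a_j's. Collect the n equations into a matrix system V a = ℓ, where row i of V is v_i (expressed in the standard basis). Since V is invertible (lower-triangular with 1s on the diagonal, up to permutation), solve by back-substitution:
  V =
[[1, 0, 0],
 [0, 1, 0],
 [1, 0, 1]]
  V a = (-4, 4, 0)
Solving gives a = (-4, 4, 4).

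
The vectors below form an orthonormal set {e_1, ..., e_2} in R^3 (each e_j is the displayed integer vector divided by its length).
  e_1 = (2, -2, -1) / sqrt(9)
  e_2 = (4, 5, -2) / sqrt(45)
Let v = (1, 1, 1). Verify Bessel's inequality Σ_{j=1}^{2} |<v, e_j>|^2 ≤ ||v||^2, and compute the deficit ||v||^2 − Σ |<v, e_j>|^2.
Σ |<v, e_j>|^2 = 6/5; ||v||^2 = 3; deficit = 9/5

Write each e_j = u_j / sqrt(<u_j, u_j>) where u_j is the displayed integer vector. Then <v, e_j> = <v, u_j> / sqrt(<u_j, u_j>), so |<v, e_j>|^2 = <v, u_j>^2 / <u_j, u_j>.
Coefficients: <v, e_1> = -1/sqrt(9), <v, e_2> = 7/sqrt(45).
Square and sum: Σ |<v, e_j>|^2 = 6/5.
Compute ||v||^2 = v·v = 3.
Deficit = 3 − 6/5 = 9/5 ≥ 0, confirming Bessel's inequality. (The deficit equals ||v − Σ <v,e_j> e_j||^2, the squared distance from v to span{e_j}.)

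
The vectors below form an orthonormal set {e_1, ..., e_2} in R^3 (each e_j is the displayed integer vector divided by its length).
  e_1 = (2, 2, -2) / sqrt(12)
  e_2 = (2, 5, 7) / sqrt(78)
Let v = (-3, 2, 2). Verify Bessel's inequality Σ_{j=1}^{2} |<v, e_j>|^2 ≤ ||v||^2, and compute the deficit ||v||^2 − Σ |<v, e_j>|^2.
Σ |<v, e_j>|^2 = 93/13; ||v||^2 = 17; deficit = 128/13

Write each e_j = u_j / sqrt(<u_j, u_j>) where u_j is the displayed integer vector. Then <v, e_j> = <v, u_j> / sqrt(<u_j, u_j>), so |<v, e_j>|^2 = <v, u_j>^2 / <u_j, u_j>.
Coefficients: <v, e_1> = -6/sqrt(12), <v, e_2> = 18/sqrt(78).
Square and sum: Σ |<v, e_j>|^2 = 93/13.
Compute ||v||^2 = v·v = 17.
Deficit = 17 − 93/13 = 128/13 ≥ 0, confirming Bessel's inequality. (The deficit equals ||v − Σ <v,e_j> e_j||^2, the squared distance from v to span{e_j}.)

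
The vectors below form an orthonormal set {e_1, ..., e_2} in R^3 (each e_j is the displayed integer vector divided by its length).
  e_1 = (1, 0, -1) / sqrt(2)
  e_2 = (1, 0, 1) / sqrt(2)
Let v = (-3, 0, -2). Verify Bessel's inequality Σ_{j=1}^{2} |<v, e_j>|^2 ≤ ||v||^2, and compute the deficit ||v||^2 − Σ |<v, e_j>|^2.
Σ |<v, e_j>|^2 = 13; ||v||^2 = 13; deficit = 0

Write each e_j = u_j / sqrt(<u_j, u_j>) where u_j is the displayed integer vector. Then <v, e_j> = <v, u_j> / sqrt(<u_j, u_j>), so |<v, e_j>|^2 = <v, u_j>^2 / <u_j, u_j>.
Coefficients: <v, e_1> = -1/sqrt(2), <v, e_2> = -5/sqrt(2).
Square and sum: Σ |<v, e_j>|^2 = 13.
Compute ||v||^2 = v·v = 13.
Deficit = 13 − 13 = 0 ≥ 0, confirming Bessel's inequality. (The deficit equals ||v − Σ <v,e_j> e_j||^2, the squared distance from v to span{e_j}.)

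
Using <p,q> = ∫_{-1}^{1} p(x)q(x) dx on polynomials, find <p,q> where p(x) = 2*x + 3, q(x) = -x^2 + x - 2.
<p,q> = -38/3

Expand the product: p(x)·q(x) = -2*x^3 - x^2 - x - 6.
∫_{-1}^{1} of each monomial x^k gives [2/(k+1) if k even, 0 if k odd]. Integrating term-by-term (or equivalently evaluating the antiderivative F(x) = -x^4/2 - x^3/3 - x^2/2 - 6*x at the endpoints):
  F(1) − F(−1) = -22/3 − (16/3) = -38/3.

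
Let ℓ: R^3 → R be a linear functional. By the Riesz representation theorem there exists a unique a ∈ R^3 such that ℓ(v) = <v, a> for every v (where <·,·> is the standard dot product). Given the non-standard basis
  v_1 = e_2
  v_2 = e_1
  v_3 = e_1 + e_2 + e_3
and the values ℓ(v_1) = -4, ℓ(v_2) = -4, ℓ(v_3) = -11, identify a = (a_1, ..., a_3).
a = (-4, -4, -3)

Write a = (a_1, ..., a_3) in the standard basis. For each basis vector v_i, ℓ(v_i) = <v_i, a> is a linear equation in the a_j's. Collect the n equations into a matrix system V a = ℓ, where row i of V is v_i (expressed in the standard basis). Since V is invertible (lower-triangular with 1s on the diagonal, up to permutation), solve by back-substitution:
  V =
[[0, 1, 0],
 [1, 0, 0],
 [1, 1, 1]]
  V a = (-4, -4, -11)
Solving gives a = (-4, -4, -3).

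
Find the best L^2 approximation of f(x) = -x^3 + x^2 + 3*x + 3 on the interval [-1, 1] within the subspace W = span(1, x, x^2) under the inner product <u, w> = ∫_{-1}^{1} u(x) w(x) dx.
g(x) = x^2 + 12*x/5 + 3

The best approximation g ∈ W is the orthogonal projection of f onto W. Writing g = a_0 + a_1 x + a_2 x^2, the coefficients solve the normal equations G · a = b where
  G_{ij} = <φ_i, φ_j> and b_i = <f, φ_i>, with φ_0 = 1, φ_1 = x, φ_2 = x^2.
G =
  [2, 0, 2/3]
  [0, 2/3, 0]
  [2/3, 0, 2/5],
b = (20/3, 8/5, 12/5).
Solving gives a_0 = 3, a_1 = 12/5, a_2 = 1, so
  g(x) = x^2 + 12*x/5 + 3.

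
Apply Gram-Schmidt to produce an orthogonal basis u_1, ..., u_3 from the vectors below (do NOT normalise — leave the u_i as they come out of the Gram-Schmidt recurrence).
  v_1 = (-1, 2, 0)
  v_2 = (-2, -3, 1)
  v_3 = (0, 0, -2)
Orthogonal basis:
  u_1 = (-1, 2, 0)
  u_2 = (-14/5, -7/5, 1)
  u_3 = (-14/27, -7/27, -49/27)

Apply the Gram-Schmidt recurrence
  u_1 = v_1
  u_i = v_i − Σ_{j<i} ((v_i · u_j) / (u_j · u_j)) · u_j.

Step by step this gives:
  u_1 = (-1, 2, 0)
  u_2 = (-14/5, -7/5, 1)
  u_3 = (-14/27, -7/27, -49/27)

Orthogonality check:
  u_2 · u_1 = 0 (should be 0)
  u_3 · u_1 = 0 (should be 0)
  u_3 · u_2 = 0 (should be 0)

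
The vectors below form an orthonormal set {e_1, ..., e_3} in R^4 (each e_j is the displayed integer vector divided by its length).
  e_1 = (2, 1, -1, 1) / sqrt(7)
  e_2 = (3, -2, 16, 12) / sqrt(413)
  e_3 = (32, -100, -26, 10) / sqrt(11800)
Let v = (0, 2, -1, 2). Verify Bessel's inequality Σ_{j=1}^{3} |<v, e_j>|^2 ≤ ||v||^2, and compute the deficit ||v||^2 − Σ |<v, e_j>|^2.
Σ |<v, e_j>|^2 = 281/50; ||v||^2 = 9; deficit = 169/50

Write each e_j = u_j / sqrt(<u_j, u_j>) where u_j is the displayed integer vector. Then <v, e_j> = <v, u_j> / sqrt(<u_j, u_j>), so |<v, e_j>|^2 = <v, u_j>^2 / <u_j, u_j>.
Coefficients: <v, e_1> = 5/sqrt(7), <v, e_2> = 4/sqrt(413), <v, e_3> = -154/sqrt(11800).
Square and sum: Σ |<v, e_j>|^2 = 281/50.
Compute ||v||^2 = v·v = 9.
Deficit = 9 − 281/50 = 169/50 ≥ 0, confirming Bessel's inequality. (The deficit equals ||v − Σ <v,e_j> e_j||^2, the squared distance from v to span{e_j}.)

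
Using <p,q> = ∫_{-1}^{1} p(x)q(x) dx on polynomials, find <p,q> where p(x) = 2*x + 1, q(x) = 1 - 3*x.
<p,q> = -2

Expand the product: p(x)·q(x) = -6*x^2 - x + 1.
∫_{-1}^{1} of each monomial x^k gives [2/(k+1) if k even, 0 if k odd]. Integrating term-by-term (or equivalently evaluating the antiderivative F(x) = -2*x^3 - x^2/2 + x at the endpoints):
  F(1) − F(−1) = -3/2 − (1/2) = -2.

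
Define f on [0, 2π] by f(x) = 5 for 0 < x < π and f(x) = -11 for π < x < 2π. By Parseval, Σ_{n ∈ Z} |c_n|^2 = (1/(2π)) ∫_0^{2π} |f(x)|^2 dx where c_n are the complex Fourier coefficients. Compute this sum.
Σ |c_n|^2 = 73

Parseval equates the L^2 energy of f (normalised by 1/(2π)) with the ℓ^2 sum of its Fourier coefficients: (1/(2π)) ∫_0^{2π} |f|^2 = Σ |c_n|^2.
Compute the left side: (1/(2π)) [∫_0^π 5^2 dx + ∫_π^{2π} (-11)^2 dx] = (1/(2π)) · (25π + 121π) = (25 + 121)/2 = 73.
So Σ_{n ∈ Z} |c_n|^2 = 73.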